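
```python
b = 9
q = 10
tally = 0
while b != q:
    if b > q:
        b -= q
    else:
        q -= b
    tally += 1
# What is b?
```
Trace:
  b=9
  b=9, q=10
  b=9, q=10, tally=0
  b=9, q=1, tally=1
  b=8, q=1, tally=2
  b=7, q=1, tally=3
  b=6, q=1, tally=4
  b=5, q=1, tally=5
  b=4, q=1, tally=6
  b=3, q=1, tally=7
  b=2, q=1, tally=8
  b=1, q=1, tally=9

Final answer: 1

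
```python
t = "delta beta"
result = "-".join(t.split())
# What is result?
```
Trace:
  t='delta beta'
  t='delta beta', result='delta-beta'

Final answer: 'delta-beta'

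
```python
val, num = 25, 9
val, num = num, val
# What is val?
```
Trace:
  val=25, num=9
  val=9, num=25

Final answer: 9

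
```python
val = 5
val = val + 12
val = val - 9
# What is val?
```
Trace:
  val=5
  val=17
  val=8

Final answer: 8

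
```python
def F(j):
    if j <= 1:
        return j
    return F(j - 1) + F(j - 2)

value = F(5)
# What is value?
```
Call trace (a repeated sub-call is expanded the first time; later identical calls just restate its return value):
F(j=5)
  F(j=4)
    F(j=3)
      F(j=2)
        F(j=1)
        -> return 1
        F(j=0)
        -> return 0
      -> return 1
      F(j=1)
      -> return 1
    -> return 2
    F(j=2) -> return 1  (same call as traced above)
  -> return 3
  F(j=3) -> return 2  (same call as traced above)
-> return 5

Final answer: 5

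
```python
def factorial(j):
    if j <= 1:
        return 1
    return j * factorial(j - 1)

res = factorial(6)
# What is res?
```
Call trace:
factorial(j=6)
  factorial(j=5)
    factorial(j=4)
      factorial(j=3)
        factorial(j=2)
          factorial(j=1)
          -> return 1
        -> return 2
      -> return 6
    -> return 24
  -> return 120
-> return 720

Final answer: 720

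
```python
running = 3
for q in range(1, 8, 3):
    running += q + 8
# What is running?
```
Trace:
  running=3
  running=12, q=1
  running=24, q=4
  running=39, q=7

Final answer: 39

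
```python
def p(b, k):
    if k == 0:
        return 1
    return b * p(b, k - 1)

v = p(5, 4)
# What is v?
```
Call trace:
p(b=5, k=4)
  p(b=5, k=3)
    p(b=5, k=2)
      p(b=5, k=1)
        p(b=5, k=0)
        -> return 1
      -> return 5
    -> return 25
  -> return 125
-> return 625

Final answer: 625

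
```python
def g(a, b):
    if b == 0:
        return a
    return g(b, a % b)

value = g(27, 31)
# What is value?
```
Call trace:
g(a=27, b=31)
  g(a=31, b=27)
    g(a=27, b=4)
      g(a=4, b=3)
        g(a=3, b=1)
          g(a=1, b=0)
          -> return 1
        -> return 1
      -> return 1
    -> return 1
  -> return 1
-> return 1

Final answer: 1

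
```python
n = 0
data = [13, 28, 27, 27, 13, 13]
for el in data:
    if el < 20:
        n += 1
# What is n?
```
Trace:
  n=0
  n=1, el=13
  n=1, el=28
  n=1, el=27
  n=1, el=27
  n=2, el=13
  n=3, el=13

Final answer: 3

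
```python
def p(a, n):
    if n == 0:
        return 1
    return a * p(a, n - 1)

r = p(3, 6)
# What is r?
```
Call trace:
p(a=3, n=6)
  p(a=3, n=5)
    p(a=3, n=4)
      p(a=3, n=3)
        p(a=3, n=2)
          p(a=3, n=1)
            p(a=3, n=0)
            -> return 1
          -> return 3
        -> return 9
      -> return 27
    -> return 81
  -> return 243
-> return 729

Final answer: 729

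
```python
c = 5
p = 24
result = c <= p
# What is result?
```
Trace:
  c=5
  c=5, p=24
  c=5, p=24, result=True

Final answer: True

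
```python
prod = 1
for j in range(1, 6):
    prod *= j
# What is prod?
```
Trace:
  prod=1
  prod=1, j=1
  prod=2, j=2
  prod=6, j=3
  prod=24, j=4
  prod=120, j=5

Final answer: 120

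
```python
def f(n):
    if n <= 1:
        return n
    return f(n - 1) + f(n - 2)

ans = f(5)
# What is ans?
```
Call trace (a repeated sub-call is expanded the first time; later identical calls just restate its return value):
f(n=5)
  f(n=4)
    f(n=3)
      f(n=2)
        f(n=1)
        -> return 1
        f(n=0)
        -> return 0
      -> return 1
      f(n=1)
      -> return 1
    -> return 2
    f(n=2) -> return 1  (same call as traced above)
  -> return 3
  f(n=3) -> return 2  (same call as traced above)
-> return 5

Final answer: 5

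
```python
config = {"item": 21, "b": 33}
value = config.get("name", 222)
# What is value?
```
Trace:
  config={'item': 21, 'b': 33}
  config={'item': 21, 'b': 33}, value=222

Final answer: 222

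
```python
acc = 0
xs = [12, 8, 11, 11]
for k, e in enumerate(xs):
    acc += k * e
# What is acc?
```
Trace:
  acc=0
  acc=0, k=0, e=12
  acc=8, k=1, e=8
  acc=30, k=2, e=11
  acc=63, k=3, e=11

Final answer: 63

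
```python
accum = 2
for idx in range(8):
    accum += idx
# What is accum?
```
Trace:
  accum=2
  accum=2, idx=0
  accum=3, idx=1
  accum=5, idx=2
  accum=8, idx=3
  accum=12, idx=4
  accum=17, idx=5
  accum=23, idx=6
  accum=30, idx=7

Final answer: 30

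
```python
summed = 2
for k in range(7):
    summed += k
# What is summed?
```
Trace:
  summed=2
  summed=2, k=0
  summed=3, k=1
  summed=5, k=2
  summed=8, k=3
  summed=12, k=4
  summed=17, k=5
  summed=23, k=6

Final answer: 23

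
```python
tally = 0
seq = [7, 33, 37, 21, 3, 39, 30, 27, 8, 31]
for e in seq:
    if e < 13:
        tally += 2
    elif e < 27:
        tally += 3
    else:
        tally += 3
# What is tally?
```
Trace:
  tally=0
  tally=2, e=7
  tally=5, e=33
  tally=8, e=37
  tally=11, e=21
  tally=13, e=3
  tally=16, e=39
  tally=19, e=30
  tally=22, e=27
  tally=24, e=8
  tally=27, e=31

Final answer: 27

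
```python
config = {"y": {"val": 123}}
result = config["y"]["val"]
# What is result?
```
Trace:
  config={'y': {'val': 123}}
  config={'y': {'val': 123}}, result=123

Final answer: 123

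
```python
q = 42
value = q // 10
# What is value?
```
Trace:
  q=42
  q=42, value=4

Final answer: 4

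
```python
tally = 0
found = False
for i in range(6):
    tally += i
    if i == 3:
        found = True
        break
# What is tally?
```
Trace:
  tally=0
  tally=0, found=False
  tally=0, found=False, i=0
  tally=1, found=False, i=1
  tally=3, found=False, i=2
  tally=6, found=True, i=3

Final answer: 6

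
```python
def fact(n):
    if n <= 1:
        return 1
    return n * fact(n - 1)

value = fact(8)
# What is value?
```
Call trace:
fact(n=8)
  fact(n=7)
    fact(n=6)
      fact(n=5)
        fact(n=4)
          fact(n=3)
            fact(n=2)
              fact(n=1)
              -> return 1
            -> return 2
          -> return 6
        -> return 24
      -> return 120
    -> return 720
  -> return 5040
-> return 40320

Final answer: 40320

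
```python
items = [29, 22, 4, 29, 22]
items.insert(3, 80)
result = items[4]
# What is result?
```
Trace:
  items=[29, 22, 4, 29, 22]
  items=[29, 22, 4, 80, 29, 22]
  items=[29, 22, 4, 80, 29, 22], result=29

Final answer: 29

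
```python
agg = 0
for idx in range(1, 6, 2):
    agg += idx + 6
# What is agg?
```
Trace:
  agg=0
  agg=7, idx=1
  agg=16, idx=3
  agg=27, idx=5

Final answer: 27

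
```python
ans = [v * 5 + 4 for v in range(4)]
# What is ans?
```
Trace:
  v=0
  v=1
  v=2
  v=3
  ans=[4, 9, 14, 19]

Final answer: [4, 9, 14, 19]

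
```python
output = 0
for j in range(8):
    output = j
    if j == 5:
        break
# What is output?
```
Trace:
  output=0
  output=0, j=0
  output=1, j=1
  output=2, j=2
  output=3, j=3
  output=4, j=4
  output=5, j=5

Final answer: 5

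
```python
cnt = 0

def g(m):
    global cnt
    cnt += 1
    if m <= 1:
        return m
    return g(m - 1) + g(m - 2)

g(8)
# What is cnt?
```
Call trace (a repeated sub-call is expanded the first time; later identical calls just restate its return value):
g(m=8)
  g(m=7)
    g(m=6)
      g(m=5)
        g(m=4)
          g(m=3)
            g(m=2)
              g(m=1)
              -> return 1
              g(m=0)
              -> return 0
            -> return 1
            g(m=1)
            -> return 1
          -> return 2
          g(m=2) -> return 1  (same call as traced above)
        -> return 3
        g(m=3) -> return 2  (same call as traced above)
      -> return 5
      g(m=4) -> return 3  (same call as traced above)
    -> return 8
    g(m=5) -> return 5  (same call as traced above)
  -> return 13
  g(m=6) -> return 8  (same call as traced above)
-> return 21

cnt is incremented once per call, so count the calls in each subtree. Let C(m) = number of calls made by g(m).
C(0) = C(1) = 1 (base case, no recursion); C(m) = 1 + C(m - 1) + C(m - 2) otherwise.
C(2) = 1 + C(1) + C(0) = 1 + 1 + 1 = 3
C(3) = 1 + C(2) + C(1) = 1 + 3 + 1 = 5
C(4) = 1 + C(3) + C(2) = 1 + 5 + 3 = 9
C(5) = 1 + C(4) + C(3) = 1 + 9 + 5 = 15
C(6) = 1 + C(5) + C(4) = 1 + 15 + 9 = 25
C(7) = 1 + C(6) + C(5) = 1 + 25 + 15 = 41
C(8) = 1 + C(7) + C(6) = 1 + 41 + 25 = 67
cnt = C(8) = 67

Final answer: 67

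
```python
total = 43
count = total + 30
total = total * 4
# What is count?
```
Trace:
  total=43
  total=43, count=73
  total=172, count=73

Final answer: 73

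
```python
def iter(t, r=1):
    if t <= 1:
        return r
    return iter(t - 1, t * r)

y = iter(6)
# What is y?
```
Call trace:
iter(t=6, r=1)
  iter(t=5, r=6)
    iter(t=4, r=30)
      iter(t=3, r=120)
        iter(t=2, r=360)
          iter(t=1, r=720)
          -> return 720
        -> return 720
      -> return 720
    -> return 720
  -> return 720
-> return 720

Final answer: 720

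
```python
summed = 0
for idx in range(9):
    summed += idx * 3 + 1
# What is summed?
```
Trace:
  summed=0
  summed=1, idx=0
  summed=5, idx=1
  summed=12, idx=2
  summed=22, idx=3
  summed=35, idx=4
  summed=51, idx=5
  summed=70, idx=6
  summed=92, idx=7
  summed=117, idx=8

Final answer: 117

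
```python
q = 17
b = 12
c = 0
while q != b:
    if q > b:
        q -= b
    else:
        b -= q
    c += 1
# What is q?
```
Trace:
  q=17
  q=17, b=12
  q=17, b=12, c=0
  q=5, b=12, c=1
  q=5, b=7, c=2
  q=5, b=2, c=3
  q=3, b=2, c=4
  q=1, b=2, c=5
  q=1, b=1, c=6

Final answer: 1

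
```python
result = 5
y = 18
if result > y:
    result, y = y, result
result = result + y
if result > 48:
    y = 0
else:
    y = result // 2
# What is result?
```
Trace:
  result=5
  result=5, y=18
  result=5, y=18
  result=23, y=18
  result=23, y=11

Final answer: 23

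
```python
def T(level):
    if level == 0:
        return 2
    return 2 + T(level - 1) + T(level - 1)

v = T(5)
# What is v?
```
Call trace (a repeated sub-call is expanded the first time; later identical calls just restate its return value):
T(level=5)
  T(level=4)
    T(level=3)
      T(level=2)
        T(level=1)
          T(level=0)
          -> return 2
          T(level=0)
          -> return 2
        -> return 6
        T(level=1) -> return 6  (same call as traced above)
      -> return 14
      T(level=2) -> return 14  (same call as traced above)
    -> return 30
    T(level=3) -> return 30  (same call as traced above)
  -> return 62
  T(level=4) -> return 62  (same call as traced above)
-> return 126

Final answer: 126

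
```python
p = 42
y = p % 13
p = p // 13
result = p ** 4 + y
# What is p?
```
Trace:
  p=42
  p=42, y=3
  p=3, y=3
  p=3, y=3, result=84

Final answer: 3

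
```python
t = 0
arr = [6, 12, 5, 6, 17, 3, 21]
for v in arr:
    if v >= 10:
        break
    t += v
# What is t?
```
Trace:
  t=0
  t=6, v=6
  t=6, v=12

Final answer: 6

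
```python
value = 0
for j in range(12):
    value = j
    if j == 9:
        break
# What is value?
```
Trace:
  value=0
  value=0, j=0
  value=1, j=1
  value=2, j=2
  value=3, j=3
  value=4, j=4
  value=5, j=5
  value=6, j=6
  value=7, j=7
  value=8, j=8
  value=9, j=9

Final answer: 9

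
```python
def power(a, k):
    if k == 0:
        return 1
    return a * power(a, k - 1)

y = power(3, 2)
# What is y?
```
Call trace:
power(a=3, k=2)
  power(a=3, k=1)
    power(a=3, k=0)
    -> return 1
  -> return 3
-> return 9

Final answer: 9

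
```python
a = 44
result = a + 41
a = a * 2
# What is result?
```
Trace:
  a=44
  a=44, result=85
  a=88, result=85

Final answer: 85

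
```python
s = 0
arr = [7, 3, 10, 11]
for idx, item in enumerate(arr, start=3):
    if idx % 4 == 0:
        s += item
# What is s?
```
Trace:
  s=0
  s=0, idx=3, item=7
  s=3, idx=4, item=3
  s=3, idx=5, item=10
  s=3, idx=6, item=11

Final answer: 3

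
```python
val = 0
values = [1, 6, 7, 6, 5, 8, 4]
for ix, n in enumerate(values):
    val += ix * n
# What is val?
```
Trace:
  val=0
  val=0, ix=0, n=1
  val=6, ix=1, n=6
  val=20, ix=2, n=7
  val=38, ix=3, n=6
  val=58, ix=4, n=5
  val=98, ix=5, n=8
  val=122, ix=6, n=4

Final answer: 122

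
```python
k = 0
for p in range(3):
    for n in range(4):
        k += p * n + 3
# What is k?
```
Trace:
  k=0
  k=3, p=0, n=0
  k=6, p=0, n=1
  k=9, p=0, n=2
  k=12, p=0, n=3
  k=15, p=1, n=0
  k=19, p=1, n=1
  k=24, p=1, n=2
  k=30, p=1, n=3
  k=33, p=2, n=0
  k=38, p=2, n=1
  k=45, p=2, n=2
  k=54, p=2, n=3

Final answer: 54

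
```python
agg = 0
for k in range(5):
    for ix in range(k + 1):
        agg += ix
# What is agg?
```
Trace:
  agg=0
  agg=0, k=0, ix=0
  agg=0, k=1, ix=0
  agg=1, k=1, ix=1
  agg=1, k=2, ix=0
  agg=2, k=2, ix=1
  agg=4, k=2, ix=2
  agg=4, k=3, ix=0
  agg=5, k=3, ix=1
  agg=7, k=3, ix=2
  agg=10, k=3, ix=3
  agg=10, k=4, ix=0
  agg=11, k=4, ix=1
  agg=13, k=4, ix=2
  agg=16, k=4, ix=3
  agg=20, k=4, ix=4

Final answer: 20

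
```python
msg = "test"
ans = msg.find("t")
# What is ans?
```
Trace:
  msg='test'
  msg='test', ans=0

Final answer: 0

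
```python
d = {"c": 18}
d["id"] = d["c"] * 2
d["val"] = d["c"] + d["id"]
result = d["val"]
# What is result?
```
Trace:
  d={'c': 18}
  d={'c': 18, 'id': 36}
  d={'c': 18, 'id': 36, 'val': 54}
  d={'c': 18, 'id': 36, 'val': 54}, result=54

Final answer: 54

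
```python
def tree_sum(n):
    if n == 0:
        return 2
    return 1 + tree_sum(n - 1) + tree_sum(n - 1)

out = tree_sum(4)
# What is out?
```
Call trace (a repeated sub-call is expanded the first time; later identical calls just restate its return value):
tree_sum(n=4)
  tree_sum(n=3)
    tree_sum(n=2)
      tree_sum(n=1)
        tree_sum(n=0)
        -> return 2
        tree_sum(n=0)
        -> return 2
      -> return 5
      tree_sum(n=1) -> return 5  (same call as traced above)
    -> return 11
    tree_sum(n=2) -> return 11  (same call as traced above)
  -> return 23
  tree_sum(n=3) -> return 23  (same call as traced above)
-> return 47

Final answer: 47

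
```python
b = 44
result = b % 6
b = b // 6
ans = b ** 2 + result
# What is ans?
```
Trace:
  b=44
  b=44, result=2
  b=7, result=2
  b=7, result=2, ans=51

Final answer: 51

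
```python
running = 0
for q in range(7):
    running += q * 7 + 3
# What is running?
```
Trace:
  running=0
  running=3, q=0
  running=13, q=1
  running=30, q=2
  running=54, q=3
  running=85, q=4
  running=123, q=5
  running=168, q=6

Final answer: 168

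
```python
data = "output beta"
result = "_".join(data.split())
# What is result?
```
Trace:
  data='output beta'
  data='output beta', result='output_beta'

Final answer: 'output_beta'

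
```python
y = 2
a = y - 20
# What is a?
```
Trace:
  y=2
  y=2, a=-18

Final answer: -18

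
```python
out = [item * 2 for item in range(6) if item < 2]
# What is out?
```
Trace:
  item=0
  item=1
  item=2
  item=3
  item=4
  item=5
  out=[0, 2]

Final answer: [0, 2]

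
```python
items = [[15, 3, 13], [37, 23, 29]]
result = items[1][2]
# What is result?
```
Trace:
  items=[[15, 3, 13], [37, 23, 29]]
  items=[[15, 3, 13], [37, 23, 29]], result=29

Final answer: 29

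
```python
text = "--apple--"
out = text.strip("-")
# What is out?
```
Trace:
  text='--apple--'
  text='--apple--', out='apple'

Final answer: 'apple'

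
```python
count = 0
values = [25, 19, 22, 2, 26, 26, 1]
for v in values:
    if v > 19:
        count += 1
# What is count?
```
Trace:
  count=0
  count=1, v=25
  count=1, v=19
  count=2, v=22
  count=2, v=2
  count=3, v=26
  count=4, v=26
  count=4, v=1

Final answer: 4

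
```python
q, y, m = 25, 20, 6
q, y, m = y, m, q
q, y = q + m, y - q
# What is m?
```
Trace:
  q=25, y=20, m=6
  q=20, y=6, m=25
  q=45, y=-14, m=25

Final answer: 25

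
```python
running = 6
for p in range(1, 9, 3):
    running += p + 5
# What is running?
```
Trace:
  running=6
  running=12, p=1
  running=21, p=4
  running=33, p=7

Final answer: 33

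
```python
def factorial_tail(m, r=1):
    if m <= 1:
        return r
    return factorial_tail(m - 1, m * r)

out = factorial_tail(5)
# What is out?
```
Call trace:
factorial_tail(m=5, r=1)
  factorial_tail(m=4, r=5)
    factorial_tail(m=3, r=20)
      factorial_tail(m=2, r=60)
        factorial_tail(m=1, r=120)
        -> return 120
      -> return 120
    -> return 120
  -> return 120
-> return 120

Final answer: 120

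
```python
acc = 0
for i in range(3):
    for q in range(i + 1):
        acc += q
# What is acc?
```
Trace:
  acc=0
  acc=0, i=0, q=0
  acc=0, i=1, q=0
  acc=1, i=1, q=1
  acc=1, i=2, q=0
  acc=2, i=2, q=1
  acc=4, i=2, q=2

Final answer: 4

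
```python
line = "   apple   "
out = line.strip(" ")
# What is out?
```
Trace:
  line='   apple   '
  line='   apple   ', out='apple'

Final answer: 'apple'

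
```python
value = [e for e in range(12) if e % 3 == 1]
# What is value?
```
Trace:
  e=0
  e=1
  e=2
  e=3
  e=4
  e=5
  e=6
  e=7
  e=8
  e=9
  e=10
  e=11
  value=[1, 4, 7, 10]

Final answer: [1, 4, 7, 10]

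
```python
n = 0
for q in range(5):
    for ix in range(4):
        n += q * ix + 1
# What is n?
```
Trace:
  n=0
  n=1, q=0, ix=0
  n=2, q=0, ix=1
  n=3, q=0, ix=2
  n=4, q=0, ix=3
  n=5, q=1, ix=0
  n=7, q=1, ix=1
  n=10, q=1, ix=2
  n=14, q=1, ix=3
  n=15, q=2, ix=0
  n=18, q=2, ix=1
  n=23, q=2, ix=2
  n=30, q=2, ix=3
  n=31, q=3, ix=0
  n=35, q=3, ix=1
  n=42, q=3, ix=2
  n=52, q=3, ix=3
  n=53, q=4, ix=0
  n=58, q=4, ix=1
  n=67, q=4, ix=2
  n=80, q=4, ix=3

Final answer: 80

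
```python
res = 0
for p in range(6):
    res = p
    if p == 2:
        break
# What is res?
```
Trace:
  res=0
  res=0, p=0
  res=1, p=1
  res=2, p=2

Final answer: 2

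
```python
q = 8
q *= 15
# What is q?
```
Trace:
  q=8
  q=120

Final answer: 120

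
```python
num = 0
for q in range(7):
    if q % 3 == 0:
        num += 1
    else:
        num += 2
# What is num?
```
Trace:
  num=0
  num=1, q=0
  num=3, q=1
  num=5, q=2
  num=6, q=3
  num=8, q=4
  num=10, q=5
  num=11, q=6

Final answer: 11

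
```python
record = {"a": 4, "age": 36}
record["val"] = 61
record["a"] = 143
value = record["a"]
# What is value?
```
Trace:
  record={'a': 4, 'age': 36}
  record={'a': 4, 'age': 36, 'val': 61}
  record={'a': 143, 'age': 36, 'val': 61}
  record={'a': 143, 'age': 36, 'val': 61}, value=143

Final answer: 143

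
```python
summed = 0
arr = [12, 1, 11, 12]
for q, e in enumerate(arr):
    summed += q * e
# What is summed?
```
Trace:
  summed=0
  summed=0, q=0, e=12
  summed=1, q=1, e=1
  summed=23, q=2, e=11
  summed=59, q=3, e=12

Final answer: 59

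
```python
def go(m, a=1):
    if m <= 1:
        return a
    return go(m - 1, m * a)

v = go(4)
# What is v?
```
Call trace:
go(m=4, a=1)
  go(m=3, a=4)
    go(m=2, a=12)
      go(m=1, a=24)
      -> return 24
    -> return 24
  -> return 24
-> return 24

Final answer: 24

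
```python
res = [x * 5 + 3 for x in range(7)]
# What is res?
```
Trace:
  x=0
  x=1
  x=2
  x=3
  x=4
  x=5
  x=6
  res=[3, 8, 13, 18, 23, 28, 33]

Final answer: [3, 8, 13, 18, 23, 28, 33]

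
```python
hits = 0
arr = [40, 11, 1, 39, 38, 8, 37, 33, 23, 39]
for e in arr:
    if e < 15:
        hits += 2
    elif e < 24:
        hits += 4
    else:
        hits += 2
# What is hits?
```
Trace:
  hits=0
  hits=2, e=40
  hits=4, e=11
  hits=6, e=1
  hits=8, e=39
  hits=10, e=38
  hits=12, e=8
  hits=14, e=37
  hits=16, e=33
  hits=20, e=23
  hits=22, e=39

Final answer: 22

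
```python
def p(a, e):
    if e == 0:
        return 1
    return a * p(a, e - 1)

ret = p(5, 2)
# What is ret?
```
Call trace:
p(a=5, e=2)
  p(a=5, e=1)
    p(a=5, e=0)
    -> return 1
  -> return 5
-> return 25

Final answer: 25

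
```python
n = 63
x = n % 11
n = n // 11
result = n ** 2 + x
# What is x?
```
Trace:
  n=63
  n=63, x=8
  n=5, x=8
  n=5, x=8, result=33

Final answer: 8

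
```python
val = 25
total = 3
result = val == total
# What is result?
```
Trace:
  val=25
  val=25, total=3
  val=25, total=3, result=False

Final answer: False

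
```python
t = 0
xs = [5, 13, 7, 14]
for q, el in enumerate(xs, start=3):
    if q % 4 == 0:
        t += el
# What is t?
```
Trace:
  t=0
  t=0, q=3, el=5
  t=13, q=4, el=13
  t=13, q=5, el=7
  t=13, q=6, el=14

Final answer: 13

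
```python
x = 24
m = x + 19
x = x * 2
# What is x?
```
Trace:
  x=24
  x=24, m=43
  x=48, m=43

Final answer: 48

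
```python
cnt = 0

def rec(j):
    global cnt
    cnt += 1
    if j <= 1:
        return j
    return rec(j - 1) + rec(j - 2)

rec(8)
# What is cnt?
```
Call trace (a repeated sub-call is expanded the first time; later identical calls just restate its return value):
rec(j=8)
  rec(j=7)
    rec(j=6)
      rec(j=5)
        rec(j=4)
          rec(j=3)
            rec(j=2)
              rec(j=1)
              -> return 1
              rec(j=0)
              -> return 0
            -> return 1
            rec(j=1)
            -> return 1
          -> return 2
          rec(j=2) -> return 1  (same call as traced above)
        -> return 3
        rec(j=3) -> return 2  (same call as traced above)
      -> return 5
      rec(j=4) -> return 3  (same call as traced above)
    -> return 8
    rec(j=5) -> return 5  (same call as traced above)
  -> return 13
  rec(j=6) -> return 8  (same call as traced above)
-> return 21

cnt is incremented once per call, so count the calls in each subtree. Let C(j) = number of calls made by rec(j).
C(0) = C(1) = 1 (base case, no recursion); C(j) = 1 + C(j - 1) + C(j - 2) otherwise.
C(2) = 1 + C(1) + C(0) = 1 + 1 + 1 = 3
C(3) = 1 + C(2) + C(1) = 1 + 3 + 1 = 5
C(4) = 1 + C(3) + C(2) = 1 + 5 + 3 = 9
C(5) = 1 + C(4) + C(3) = 1 + 9 + 5 = 15
C(6) = 1 + C(5) + C(4) = 1 + 15 + 9 = 25
C(7) = 1 + C(6) + C(5) = 1 + 25 + 15 = 41
C(8) = 1 + C(7) + C(6) = 1 + 41 + 25 = 67
cnt = C(8) = 67

Final answer: 67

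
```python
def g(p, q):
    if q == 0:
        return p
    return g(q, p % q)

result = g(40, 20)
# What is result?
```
Call trace:
g(p=40, q=20)
  g(p=20, q=0)
  -> return 20
-> return 20

Final answer: 20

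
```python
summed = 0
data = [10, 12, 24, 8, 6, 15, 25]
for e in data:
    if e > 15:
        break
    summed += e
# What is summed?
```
Trace:
  summed=0
  summed=10, e=10
  summed=22, e=12
  summed=22, e=24

Final answer: 22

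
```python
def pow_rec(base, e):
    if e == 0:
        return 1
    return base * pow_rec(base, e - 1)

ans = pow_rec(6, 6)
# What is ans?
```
Call trace:
pow_rec(base=6, e=6)
  pow_rec(base=6, e=5)
    pow_rec(base=6, e=4)
      pow_rec(base=6, e=3)
        pow_rec(base=6, e=2)
          pow_rec(base=6, e=1)
            pow_rec(base=6, e=0)
            -> return 1
          -> return 6
        -> return 36
      -> return 216
    -> return 1296
  -> return 7776
-> return 46656

Final answer: 46656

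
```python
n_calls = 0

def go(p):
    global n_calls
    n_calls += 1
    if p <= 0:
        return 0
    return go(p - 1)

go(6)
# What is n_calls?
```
Call trace:
go(p=6)
  go(p=5)
    go(p=4)
      go(p=3)
        go(p=2)
          go(p=1)
            go(p=0)
            -> return 0
          -> return 0
        -> return 0
      -> return 0
    -> return 0
  -> return 0
-> return 0

n_calls is incremented once per call. go is entered once for each p = 6, 5, 4, 3, 2, 1, 0 (the p <= 0 call returns without recursing), i.e. 6 + 1 calls.
n_calls = 7

Final answer: 7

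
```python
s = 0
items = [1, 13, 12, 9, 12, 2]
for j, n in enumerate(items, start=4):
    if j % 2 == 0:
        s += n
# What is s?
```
Trace:
  s=0
  s=1, j=4, n=1
  s=1, j=5, n=13
  s=13, j=6, n=12
  s=13, j=7, n=9
  s=25, j=8, n=12
  s=25, j=9, n=2

Final answer: 25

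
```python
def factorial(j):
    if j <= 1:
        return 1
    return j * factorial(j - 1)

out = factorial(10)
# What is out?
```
Call trace:
factorial(j=10)
  factorial(j=9)
    factorial(j=8)
      factorial(j=7)
        factorial(j=6)
          factorial(j=5)
            factorial(j=4)
              factorial(j=3)
                factorial(j=2)
                  factorial(j=1)
                  -> return 1
                -> return 2
              -> return 6
            -> return 24
          -> return 120
        -> return 720
      -> return 5040
    -> return 40320
  -> return 362880
-> return 3628800

Final answer: 3628800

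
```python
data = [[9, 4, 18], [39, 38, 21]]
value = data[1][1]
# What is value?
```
Trace:
  data=[[9, 4, 18], [39, 38, 21]]
  data=[[9, 4, 18], [39, 38, 21]], value=38

Final answer: 38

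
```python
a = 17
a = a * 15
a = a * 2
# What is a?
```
Trace:
  a=17
  a=255
  a=510

Final answer: 510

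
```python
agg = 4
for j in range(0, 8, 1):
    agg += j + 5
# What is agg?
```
Trace:
  agg=4
  agg=9, j=0
  agg=15, j=1
  agg=22, j=2
  agg=30, j=3
  agg=39, j=4
  agg=49, j=5
  agg=60, j=6
  agg=72, j=7

Final answer: 72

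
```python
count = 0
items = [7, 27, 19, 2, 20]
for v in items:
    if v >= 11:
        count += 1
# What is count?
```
Trace:
  count=0
  count=0, v=7
  count=1, v=27
  count=2, v=19
  count=2, v=2
  count=3, v=20

Final answer: 3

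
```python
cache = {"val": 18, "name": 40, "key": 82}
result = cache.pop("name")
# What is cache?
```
Trace:
  cache={'val': 18, 'name': 40, 'key': 82}
  cache={'val': 18, 'key': 82}, result=40

Final answer: {'val': 18, 'key': 82}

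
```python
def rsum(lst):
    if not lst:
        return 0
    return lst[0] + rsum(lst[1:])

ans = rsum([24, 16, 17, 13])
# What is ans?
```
Call trace:
rsum(lst=[24, 16, 17, 13])
  rsum(lst=[16, 17, 13])
    rsum(lst=[17, 13])
      rsum(lst=[13])
        rsum(lst=[])
        -> return 0
      -> return 13
    -> return 30
  -> return 46
-> return 70

Final answer: 70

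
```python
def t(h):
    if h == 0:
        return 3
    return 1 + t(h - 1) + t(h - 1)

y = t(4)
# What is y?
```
Call trace (a repeated sub-call is expanded the first time; later identical calls just restate its return value):
t(h=4)
  t(h=3)
    t(h=2)
      t(h=1)
        t(h=0)
        -> return 3
        t(h=0)
        -> return 3
      -> return 7
      t(h=1) -> return 7  (same call as traced above)
    -> return 15
    t(h=2) -> return 15  (same call as traced above)
  -> return 31
  t(h=3) -> return 31  (same call as traced above)
-> return 63

Final answer: 63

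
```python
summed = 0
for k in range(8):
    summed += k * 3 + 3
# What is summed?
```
Trace:
  summed=0
  summed=3, k=0
  summed=9, k=1
  summed=18, k=2
  summed=30, k=3
  summed=45, k=4
  summed=63, k=5
  summed=84, k=6
  summed=108, k=7

Final answer: 108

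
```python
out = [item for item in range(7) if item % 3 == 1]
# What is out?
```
Trace:
  item=0
  item=1
  item=2
  item=3
  item=4
  item=5
  item=6
  out=[1, 4]

Final answer: [1, 4]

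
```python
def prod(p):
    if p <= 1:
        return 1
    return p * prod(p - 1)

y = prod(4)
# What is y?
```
Call trace:
prod(p=4)
  prod(p=3)
    prod(p=2)
      prod(p=1)
      -> return 1
    -> return 2
  -> return 6
-> return 24

Final answer: 24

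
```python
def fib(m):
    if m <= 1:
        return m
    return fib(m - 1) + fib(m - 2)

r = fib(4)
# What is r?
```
Call trace (a repeated sub-call is expanded the first time; later identical calls just restate its return value):
fib(m=4)
  fib(m=3)
    fib(m=2)
      fib(m=1)
      -> return 1
      fib(m=0)
      -> return 0
    -> return 1
    fib(m=1)
    -> return 1
  -> return 2
  fib(m=2) -> return 1  (same call as traced above)
-> return 3

Final answer: 3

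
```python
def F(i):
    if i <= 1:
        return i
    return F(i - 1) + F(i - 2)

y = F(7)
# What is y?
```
Call trace (a repeated sub-call is expanded the first time; later identical calls just restate its return value):
F(i=7)
  F(i=6)
    F(i=5)
      F(i=4)
        F(i=3)
          F(i=2)
            F(i=1)
            -> return 1
            F(i=0)
            -> return 0
          -> return 1
          F(i=1)
          -> return 1
        -> return 2
        F(i=2) -> return 1  (same call as traced above)
      -> return 3
      F(i=3) -> return 2  (same call as traced above)
    -> return 5
    F(i=4) -> return 3  (same call as traced above)
  -> return 8
  F(i=5) -> return 5  (same call as traced above)
-> return 13

Final answer: 13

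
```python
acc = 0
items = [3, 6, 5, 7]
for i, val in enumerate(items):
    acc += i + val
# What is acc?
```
Trace:
  acc=0
  acc=3, i=0, val=3
  acc=10, i=1, val=6
  acc=17, i=2, val=5
  acc=27, i=3, val=7

Final answer: 27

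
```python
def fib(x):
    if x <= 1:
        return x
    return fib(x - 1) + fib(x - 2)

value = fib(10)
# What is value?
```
Call trace (a repeated sub-call is expanded the first time; later identical calls just restate its return value):
fib(x=10)
  fib(x=9)
    fib(x=8)
      fib(x=7)
        fib(x=6)
          fib(x=5)
            fib(x=4)
              fib(x=3)
                fib(x=2)
                  fib(x=1)
                  -> return 1
                  fib(x=0)
                  -> return 0
                -> return 1
                fib(x=1)
                -> return 1
              -> return 2
              fib(x=2) -> return 1  (same call as traced above)
            -> return 3
            fib(x=3) -> return 2  (same call as traced above)
          -> return 5
          fib(x=4) -> return 3  (same call as traced above)
        -> return 8
        fib(x=5) -> return 5  (same call as traced above)
      -> return 13
      fib(x=6) -> return 8  (same call as traced above)
    -> return 21
    fib(x=7) -> return 13  (same call as traced above)
  -> return 34
  fib(x=8) -> return 21  (same call as traced above)
-> return 55

Final answer: 55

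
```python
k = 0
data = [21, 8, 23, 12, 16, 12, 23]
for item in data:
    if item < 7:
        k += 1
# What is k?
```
Trace:
  k=0
  k=0, item=21
  k=0, item=8
  k=0, item=23
  k=0, item=12
  k=0, item=16
  k=0, item=12
  k=0, item=23

Final answer: 0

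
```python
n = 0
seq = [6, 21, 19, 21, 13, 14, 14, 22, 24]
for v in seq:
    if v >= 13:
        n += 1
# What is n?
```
Trace:
  n=0
  n=0, v=6
  n=1, v=21
  n=2, v=19
  n=3, v=21
  n=4, v=13
  n=5, v=14
  n=6, v=14
  n=7, v=22
  n=8, v=24

Final answer: 8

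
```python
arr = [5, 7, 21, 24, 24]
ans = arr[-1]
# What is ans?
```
Trace:
  arr=[5, 7, 21, 24, 24]
  arr=[5, 7, 21, 24, 24], ans=24

Final answer: 24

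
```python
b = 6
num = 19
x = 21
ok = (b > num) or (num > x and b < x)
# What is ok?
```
Trace:
  b=6
  b=6, num=19
  b=6, num=19, x=21
  b=6, num=19, x=21, ok=False

Final answer: False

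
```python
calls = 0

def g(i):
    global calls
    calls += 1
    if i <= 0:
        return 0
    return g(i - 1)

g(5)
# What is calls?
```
Call trace:
g(i=5)
  g(i=4)
    g(i=3)
      g(i=2)
        g(i=1)
          g(i=0)
          -> return 0
        -> return 0
      -> return 0
    -> return 0
  -> return 0
-> return 0

calls is incremented once per call. g is entered once for each i = 5, 4, 3, 2, 1, 0 (the i <= 0 call returns without recursing), i.e. 5 + 1 calls.
calls = 6

Final answer: 6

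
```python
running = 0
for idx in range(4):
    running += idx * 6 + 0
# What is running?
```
Trace:
  running=0
  running=0, idx=0
  running=6, idx=1
  running=18, idx=2
  running=36, idx=3

Final answer: 36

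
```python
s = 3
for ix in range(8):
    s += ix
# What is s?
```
Trace:
  s=3
  s=3, ix=0
  s=4, ix=1
  s=6, ix=2
  s=9, ix=3
  s=13, ix=4
  s=18, ix=5
  s=24, ix=6
  s=31, ix=7

Final answer: 31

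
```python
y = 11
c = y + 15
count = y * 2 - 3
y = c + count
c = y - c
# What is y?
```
Trace:
  y=11
  y=11, c=26
  y=11, c=26, count=19
  y=45, c=26, count=19
  y=45, c=19, count=19

Final answer: 45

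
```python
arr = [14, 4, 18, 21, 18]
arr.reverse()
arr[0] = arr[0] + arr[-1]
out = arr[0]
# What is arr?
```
Trace:
  arr=[14, 4, 18, 21, 18]
  arr=[18, 21, 18, 4, 14]
  arr=[32, 21, 18, 4, 14]
  arr=[32, 21, 18, 4, 14], out=32

Final answer: [32, 21, 18, 4, 14]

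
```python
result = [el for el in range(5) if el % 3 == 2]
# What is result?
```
Trace:
  el=0
  el=1
  el=2
  el=3
  el=4
  result=[2]

Final answer: [2]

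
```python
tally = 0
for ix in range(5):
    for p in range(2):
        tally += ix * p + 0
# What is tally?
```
Trace:
  tally=0
  tally=0, ix=0, p=0
  tally=0, ix=0, p=1
  tally=0, ix=1, p=0
  tally=1, ix=1, p=1
  tally=1, ix=2, p=0
  tally=3, ix=2, p=1
  tally=3, ix=3, p=0
  tally=6, ix=3, p=1
  tally=6, ix=4, p=0
  tally=10, ix=4, p=1

Final answer: 10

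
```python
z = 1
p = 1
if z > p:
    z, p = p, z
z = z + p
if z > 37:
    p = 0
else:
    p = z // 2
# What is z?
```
Trace:
  z=1
  z=1, p=1
  z=1, p=1
  z=2, p=1
  z=2, p=1

Final answer: 2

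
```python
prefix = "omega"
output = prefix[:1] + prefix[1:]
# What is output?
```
Trace:
  prefix='omega'
  prefix='omega', output='omega'

Final answer: 'omega'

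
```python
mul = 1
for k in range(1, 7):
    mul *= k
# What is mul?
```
Trace:
  mul=1
  mul=1, k=1
  mul=2, k=2
  mul=6, k=3
  mul=24, k=4
  mul=120, k=5
  mul=720, k=6

Final answer: 720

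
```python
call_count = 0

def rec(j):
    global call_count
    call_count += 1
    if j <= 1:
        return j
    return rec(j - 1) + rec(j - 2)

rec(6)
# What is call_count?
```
Call trace (a repeated sub-call is expanded the first time; later identical calls just restate its return value):
rec(j=6)
  rec(j=5)
    rec(j=4)
      rec(j=3)
        rec(j=2)
          rec(j=1)
          -> return 1
          rec(j=0)
          -> return 0
        -> return 1
        rec(j=1)
        -> return 1
      -> return 2
      rec(j=2) -> return 1  (same call as traced above)
    -> return 3
    rec(j=3) -> return 2  (same call as traced above)
  -> return 5
  rec(j=4) -> return 3  (same call as traced above)
-> return 8

call_count is incremented once per call, so count the calls in each subtree. Let C(j) = number of calls made by rec(j).
C(0) = C(1) = 1 (base case, no recursion); C(j) = 1 + C(j - 1) + C(j - 2) otherwise.
C(2) = 1 + C(1) + C(0) = 1 + 1 + 1 = 3
C(3) = 1 + C(2) + C(1) = 1 + 3 + 1 = 5
C(4) = 1 + C(3) + C(2) = 1 + 5 + 3 = 9
C(5) = 1 + C(4) + C(3) = 1 + 9 + 5 = 15
C(6) = 1 + C(5) + C(4) = 1 + 15 + 9 = 25
call_count = C(6) = 25

Final answer: 25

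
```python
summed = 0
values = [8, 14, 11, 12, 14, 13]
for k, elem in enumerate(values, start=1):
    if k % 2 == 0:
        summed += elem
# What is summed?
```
Trace:
  summed=0
  summed=0, k=1, elem=8
  summed=14, k=2, elem=14
  summed=14, k=3, elem=11
  summed=26, k=4, elem=12
  summed=26, k=5, elem=14
  summed=39, k=6, elem=13

Final answer: 39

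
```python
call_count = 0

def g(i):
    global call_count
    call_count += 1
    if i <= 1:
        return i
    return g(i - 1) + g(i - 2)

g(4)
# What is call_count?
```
Call trace (a repeated sub-call is expanded the first time; later identical calls just restate its return value):
g(i=4)
  g(i=3)
    g(i=2)
      g(i=1)
      -> return 1
      g(i=0)
      -> return 0
    -> return 1
    g(i=1)
    -> return 1
  -> return 2
  g(i=2) -> return 1  (same call as traced above)
-> return 3

call_count is incremented once per call, so count the calls in each subtree. Let C(i) = number of calls made by g(i).
C(0) = C(1) = 1 (base case, no recursion); C(i) = 1 + C(i - 1) + C(i - 2) otherwise.
C(2) = 1 + C(1) + C(0) = 1 + 1 + 1 = 3
C(3) = 1 + C(2) + C(1) = 1 + 3 + 1 = 5
C(4) = 1 + C(3) + C(2) = 1 + 5 + 3 = 9
call_count = C(4) = 9

Final answer: 9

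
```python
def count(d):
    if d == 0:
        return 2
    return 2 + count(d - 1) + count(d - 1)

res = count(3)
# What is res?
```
Call trace (a repeated sub-call is expanded the first time; later identical calls just restate its return value):
count(d=3)
  count(d=2)
    count(d=1)
      count(d=0)
      -> return 2
      count(d=0)
      -> return 2
    -> return 6
    count(d=1) -> return 6  (same call as traced above)
  -> return 14
  count(d=2) -> return 14  (same call as traced above)
-> return 30

Final answer: 30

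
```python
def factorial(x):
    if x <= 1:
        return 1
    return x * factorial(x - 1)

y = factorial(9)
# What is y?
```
Call trace:
factorial(x=9)
  factorial(x=8)
    factorial(x=7)
      factorial(x=6)
        factorial(x=5)
          factorial(x=4)
            factorial(x=3)
              factorial(x=2)
                factorial(x=1)
                -> return 1
              -> return 2
            -> return 6
          -> return 24
        -> return 120
      -> return 720
    -> return 5040
  -> return 40320
-> return 362880

Final answer: 362880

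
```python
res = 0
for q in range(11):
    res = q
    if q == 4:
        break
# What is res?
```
Trace:
  res=0
  res=0, q=0
  res=1, q=1
  res=2, q=2
  res=3, q=3
  res=4, q=4

Final answer: 4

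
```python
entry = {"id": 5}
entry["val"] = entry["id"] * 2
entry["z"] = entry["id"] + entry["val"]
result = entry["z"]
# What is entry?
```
Trace:
  entry={'id': 5}
  entry={'id': 5, 'val': 10}
  entry={'id': 5, 'val': 10, 'z': 15}
  entry={'id': 5, 'val': 10, 'z': 15}, result=15

Final answer: {'id': 5, 'val': 10, 'z': 15}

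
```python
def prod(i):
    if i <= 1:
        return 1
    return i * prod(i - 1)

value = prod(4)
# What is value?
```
Call trace:
prod(i=4)
  prod(i=3)
    prod(i=2)
      prod(i=1)
      -> return 1
    -> return 2
  -> return 6
-> return 24

Final answer: 24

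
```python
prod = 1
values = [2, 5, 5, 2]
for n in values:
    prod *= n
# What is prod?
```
Trace:
  prod=1
  prod=2, n=2
  prod=10, n=5
  prod=50, n=5
  prod=100, n=2

Final answer: 100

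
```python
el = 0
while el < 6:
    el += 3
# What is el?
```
Trace:
  el=0
  el=3
  el=6

Final answer: 6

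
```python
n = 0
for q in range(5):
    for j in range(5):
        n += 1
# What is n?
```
Trace:
  n=0
  n=1, q=0, j=0
  n=2, q=0, j=1
  n=3, q=0, j=2
  n=4, q=0, j=3
  n=5, q=0, j=4
  n=6, q=1, j=0
  n=7, q=1, j=1
  n=8, q=1, j=2
  n=9, q=1, j=3
  n=10, q=1, j=4
  n=11, q=2, j=0
  n=12, q=2, j=1
  n=13, q=2, j=2
  n=14, q=2, j=3
  n=15, q=2, j=4
  n=16, q=3, j=0
  n=17, q=3, j=1
  n=18, q=3, j=2
  n=19, q=3, j=3
  n=20, q=3, j=4
  n=21, q=4, j=0
  n=22, q=4, j=1
  n=23, q=4, j=2
  n=24, q=4, j=3
  n=25, q=4, j=4

Final answer: 25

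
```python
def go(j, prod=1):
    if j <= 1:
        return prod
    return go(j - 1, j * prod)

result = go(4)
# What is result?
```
Call trace:
go(j=4, prod=1)
  go(j=3, prod=4)
    go(j=2, prod=12)
      go(j=1, prod=24)
      -> return 24
    -> return 24
  -> return 24
-> return 24

Final answer: 24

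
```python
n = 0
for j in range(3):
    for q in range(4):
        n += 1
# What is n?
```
Trace:
  n=0
  n=1, j=0, q=0
  n=2, j=0, q=1
  n=3, j=0, q=2
  n=4, j=0, q=3
  n=5, j=1, q=0
  n=6, j=1, q=1
  n=7, j=1, q=2
  n=8, j=1, q=3
  n=9, j=2, q=0
  n=10, j=2, q=1
  n=11, j=2, q=2
  n=12, j=2, q=3

Final answer: 12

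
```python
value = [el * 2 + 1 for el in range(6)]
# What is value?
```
Trace:
  el=0
  el=1
  el=2
  el=3
  el=4
  el=5
  value=[1, 3, 5, 7, 9, 11]

Final answer: [1, 3, 5, 7, 9, 11]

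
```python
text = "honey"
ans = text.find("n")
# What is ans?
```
Trace:
  text='honey'
  text='honey', ans=2

Final answer: 2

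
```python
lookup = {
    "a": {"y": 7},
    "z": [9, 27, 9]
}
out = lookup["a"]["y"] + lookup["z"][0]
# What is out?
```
Trace:
  lookup={'a': {'y': 7}, 'z': [9, 27, 9]}
  lookup={'a': {'y': 7}, 'z': [9, 27, 9]}, out=16

Final answer: 16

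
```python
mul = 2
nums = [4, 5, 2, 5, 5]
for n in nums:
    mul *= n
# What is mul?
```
Trace:
  mul=2
  mul=8, n=4
  mul=40, n=5
  mul=80, n=2
  mul=400, n=5
  mul=2000, n=5

Final answer: 2000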